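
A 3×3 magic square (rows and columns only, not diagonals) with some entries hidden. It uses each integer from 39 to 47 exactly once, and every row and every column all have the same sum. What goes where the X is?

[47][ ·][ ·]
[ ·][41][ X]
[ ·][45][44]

The entries are 39 through 47, which sum to 387, so each line sums to 387/3 = 129.
Row 3: 45 + 44 + ? = 129, so (3,1) = 40.
The remaining cell in column 1 is (2,1) = 129 − 87 = 42.
Column 2: 41 + 45 + ? = 129, so (1,2) = 43.
Using row 1: 47 + 43 + ? → (1,3) = 129 − 90 = 39.
Using row 2: 42 + 41 + ? → (2,3) = 129 − 83 = 46.

46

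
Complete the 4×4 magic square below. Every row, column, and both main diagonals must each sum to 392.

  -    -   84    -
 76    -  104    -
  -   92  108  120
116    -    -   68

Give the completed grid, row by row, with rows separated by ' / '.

128 100 84 80 / 76 88 104 124 / 72 92 108 120 / 116 112 96 68

Row 3: 92 + 108 + 120 + ? = 392, so (3,1) = 72.
Column 1 needs 392; the known cells sum to 264, so (1,1) = 128.
From column 3, 392 − (84 + 104 + 108) gives (4,3) = 96.
Using main diagonal: 128 + 108 + 68 + ? → (2,2) = 392 − 304 = 88.
Anti-diagonal must total 392; the given cells sum to 312, so (1,4) = 80.
From row 1, 392 − (128 + 84 + 80) gives (1,2) = 100.
Row 2 must total 392; the given cells sum to 268, so (2,4) = 124.
Row 4: 116 + 96 + 68 + ? = 392, so (4,2) = 112.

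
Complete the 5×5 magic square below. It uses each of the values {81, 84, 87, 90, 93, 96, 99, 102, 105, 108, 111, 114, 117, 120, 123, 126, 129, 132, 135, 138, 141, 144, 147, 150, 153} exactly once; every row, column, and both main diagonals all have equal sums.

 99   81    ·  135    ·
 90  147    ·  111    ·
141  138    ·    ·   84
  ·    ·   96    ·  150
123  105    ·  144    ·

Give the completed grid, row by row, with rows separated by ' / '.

99 81 153 135 117 / 90 147 129 111 108 / 141 138 120 102 84 / 132 114 96 93 150 / 123 105 87 144 126

The 25 entries sum to 2925, so each line sums to 2925/5 = 585.
From column 1, 585 − (99 + 90 + 141 + 123) gives (4,1) = 132.
From column 2, 585 − (81 + 147 + 138 + 105) gives (4,2) = 114.
Row 4 needs 585; the known cells sum to 492, so (4,4) = 93.
Column 4 needs 585; the known cells sum to 483, so (3,4) = 102.
The remaining cell in row 3 is (3,3) = 585 − 465 = 120.
Main diagonal must total 585; the given cells sum to 459, so (5,5) = 126.
From anti-diagonal, 585 − (111 + 120 + 114 + 123) gives (1,5) = 117.
Row 1: 99 + 81 + 135 + 117 + ? = 585, so (1,3) = 153.
Using row 5: 123 + 105 + 144 + 126 + ? → (5,3) = 585 − 498 = 87.
From column 3, 585 − (153 + 120 + 96 + 87) gives (2,3) = 129.
The remaining cell in column 5 is (2,5) = 585 − 477 = 108.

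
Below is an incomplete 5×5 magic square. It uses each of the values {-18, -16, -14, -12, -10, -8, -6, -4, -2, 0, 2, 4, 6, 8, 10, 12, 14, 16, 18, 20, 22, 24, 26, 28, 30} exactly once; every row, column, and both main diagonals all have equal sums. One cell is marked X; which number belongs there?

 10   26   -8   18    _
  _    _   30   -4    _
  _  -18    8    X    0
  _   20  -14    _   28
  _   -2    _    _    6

24

The 25 entries sum to 150, so each line sums to 150/5 = 30.
From row 1, 30 − (10 + 26 + (-8) + 18) gives (1,5) = -16.
Column 2: 26 + (-18) + 20 + (-2) + ? = 30, so (2,2) = 4.
Column 3: -8 + 30 + 8 + (-14) + ? = 30, so (5,3) = 14.
From column 5, 30 − (-16 + 0 + 28 + 6) gives (2,5) = 12.
Main diagonal must total 30; the given cells sum to 28, so (4,4) = 2.
Anti-diagonal must total 30; the given cells sum to 8, so (5,1) = 22.
Row 2 needs 30; the known cells sum to 42, so (2,1) = -12.
Row 4 must total 30; the given cells sum to 36, so (4,1) = -6.
Row 5 must total 30; the given cells sum to 40, so (5,4) = -10.
The remaining cell in column 1 is (3,1) = 30 − 14 = 16.
Column 4: 18 + (-4) + 2 + (-10) + ? = 30, so (3,4) = 24.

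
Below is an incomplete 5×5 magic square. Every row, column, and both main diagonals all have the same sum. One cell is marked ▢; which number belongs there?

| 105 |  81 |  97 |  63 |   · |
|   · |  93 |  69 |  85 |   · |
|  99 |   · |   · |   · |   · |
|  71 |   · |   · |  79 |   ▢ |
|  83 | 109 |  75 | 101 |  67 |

95

Row 5 is complete and sums to 435; that is the magic constant.
Row 1: 105 + 81 + 97 + 63 + ? = 435, so (1,5) = 89.
Column 1 needs 435; the known cells sum to 358, so (2,1) = 77.
The remaining cell in column 4 is (3,4) = 435 − 328 = 107.
From main diagonal, 435 − (105 + 93 + 79 + 67) gives (3,3) = 91.
Using anti-diagonal: 89 + 85 + 91 + 83 + ? → (4,2) = 435 − 348 = 87.
From row 2, 435 − (77 + 93 + 69 + 85) gives (2,5) = 111.
Using column 2: 81 + 93 + 87 + 109 + ? → (3,2) = 435 − 370 = 65.
Column 3 needs 435; the known cells sum to 332, so (4,3) = 103.
From row 3, 435 − (99 + 65 + 91 + 107) gives (3,5) = 73.
From row 4, 435 − (71 + 87 + 103 + 79) gives (4,5) = 95.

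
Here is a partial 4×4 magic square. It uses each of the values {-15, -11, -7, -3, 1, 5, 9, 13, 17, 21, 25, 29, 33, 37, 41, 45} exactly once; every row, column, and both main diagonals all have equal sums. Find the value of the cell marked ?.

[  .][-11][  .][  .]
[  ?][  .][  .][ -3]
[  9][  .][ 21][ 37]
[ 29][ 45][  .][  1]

17

The 16 entries sum to 240, so each line sums to 240/4 = 60.
The remaining cell in row 3 is (3,2) = 60 − 67 = -7.
Row 4 must total 60; the given cells sum to 75, so (4,3) = -15.
From column 2, 60 − (-11 + (-7) + 45) gives (2,2) = 33.
From column 4, 60 − (-3 + 37 + 1) gives (1,4) = 25.
From main diagonal, 60 − (33 + 21 + 1) gives (1,1) = 5.
The remaining cell in anti-diagonal is (2,3) = 60 − 47 = 13.
The remaining cell in row 1 is (1,3) = 60 − 19 = 41.
Using row 2: 33 + 13 + (-3) + ? → (2,1) = 60 − 43 = 17.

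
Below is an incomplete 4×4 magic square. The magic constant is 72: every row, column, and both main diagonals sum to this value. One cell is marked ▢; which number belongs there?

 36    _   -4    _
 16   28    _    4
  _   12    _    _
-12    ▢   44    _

Row 2: 16 + 28 + 4 + ? = 72, so (2,3) = 24.
From column 1, 72 − (36 + 16 + (-12)) gives (3,1) = 32.
The remaining cell in column 3 is (3,3) = 72 − 64 = 8.
From main diagonal, 72 − (36 + 28 + 8) gives (4,4) = 0.
Anti-diagonal needs 72; the known cells sum to 24, so (1,4) = 48.
Row 1 needs 72; the known cells sum to 80, so (1,2) = -8.
Using row 3: 32 + 12 + 8 + ? → (3,4) = 72 − 52 = 20.
The remaining cell in row 4 is (4,2) = 72 − 32 = 40.

40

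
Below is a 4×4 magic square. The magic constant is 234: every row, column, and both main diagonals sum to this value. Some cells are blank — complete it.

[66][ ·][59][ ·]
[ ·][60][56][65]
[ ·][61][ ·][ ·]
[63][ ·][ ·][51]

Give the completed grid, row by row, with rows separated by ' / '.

From row 2, 234 − (60 + 56 + 65) gives (2,1) = 53.
The remaining cell in column 1 is (3,1) = 234 − 182 = 52.
Main diagonal needs 234; the known cells sum to 177, so (3,3) = 57.
Anti-diagonal needs 234; the known cells sum to 180, so (1,4) = 54.
Row 1 must total 234; the given cells sum to 179, so (1,2) = 55.
From row 3, 234 − (52 + 61 + 57) gives (3,4) = 64.
Column 2 must total 234; the given cells sum to 176, so (4,2) = 58.
Using column 3: 59 + 56 + 57 + ? → (4,3) = 234 − 172 = 62.

66 55 59 54 / 53 60 56 65 / 52 61 57 64 / 63 58 62 51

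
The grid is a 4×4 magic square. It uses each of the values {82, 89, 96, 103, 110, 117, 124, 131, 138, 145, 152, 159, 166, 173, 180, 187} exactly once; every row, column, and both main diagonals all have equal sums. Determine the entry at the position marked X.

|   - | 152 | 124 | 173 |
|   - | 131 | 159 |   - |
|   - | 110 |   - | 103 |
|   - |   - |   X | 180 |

117

The 16 entries sum to 2152, so each line sums to 2152/4 = 538.
The remaining cell in row 1 is (1,1) = 538 − 449 = 89.
From column 2, 538 − (152 + 131 + 110) gives (4,2) = 145.
Using column 4: 173 + 103 + 180 + ? → (2,4) = 538 − 456 = 82.
Main diagonal must total 538; the given cells sum to 400, so (3,3) = 138.
From anti-diagonal, 538 − (173 + 159 + 110) gives (4,1) = 96.
From row 2, 538 − (131 + 159 + 82) gives (2,1) = 166.
Row 3 needs 538; the known cells sum to 351, so (3,1) = 187.
Row 4 must total 538; the given cells sum to 421, so (4,3) = 117.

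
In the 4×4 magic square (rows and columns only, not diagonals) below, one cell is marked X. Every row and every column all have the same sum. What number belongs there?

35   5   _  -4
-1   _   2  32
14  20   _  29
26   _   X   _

23

Column 1 is complete and sums to 74; that is the magic constant.
Row 1: 35 + 5 + (-4) + ? = 74, so (1,3) = 38.
The remaining cell in row 2 is (2,2) = 74 − 33 = 41.
The remaining cell in row 3 is (3,3) = 74 − 63 = 11.
From column 2, 74 − (5 + 41 + 20) gives (4,2) = 8.
From column 3, 74 − (38 + 2 + 11) gives (4,3) = 23.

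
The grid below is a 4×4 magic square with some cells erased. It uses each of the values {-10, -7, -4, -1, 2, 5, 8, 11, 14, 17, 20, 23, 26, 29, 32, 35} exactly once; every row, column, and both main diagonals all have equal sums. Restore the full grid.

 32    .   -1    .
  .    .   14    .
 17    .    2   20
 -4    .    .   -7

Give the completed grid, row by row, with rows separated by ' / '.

32 -10 -1 29 / 5 23 14 8 / 17 11 2 20 / -4 26 35 -7

The 16 entries sum to 200, so each line sums to 200/4 = 50.
Row 3 must total 50; the given cells sum to 39, so (3,2) = 11.
Column 1 must total 50; the given cells sum to 45, so (2,1) = 5.
Column 3 must total 50; the given cells sum to 15, so (4,3) = 35.
Main diagonal: 32 + 2 + (-7) + ? = 50, so (2,2) = 23.
Using anti-diagonal: 14 + 11 + (-4) + ? → (1,4) = 50 − 21 = 29.
From row 1, 50 − (32 + (-1) + 29) gives (1,2) = -10.
The remaining cell in row 2 is (2,4) = 50 − 42 = 8.
Row 4: -4 + 35 + (-7) + ? = 50, so (4,2) = 26.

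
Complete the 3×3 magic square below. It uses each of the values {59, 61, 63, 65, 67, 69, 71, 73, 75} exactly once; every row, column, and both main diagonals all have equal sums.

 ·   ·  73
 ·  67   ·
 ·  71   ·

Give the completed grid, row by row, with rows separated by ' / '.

The 9 entries sum to 603, so each line sums to 603/3 = 201.
The remaining cell in column 2 is (1,2) = 201 − 138 = 63.
Anti-diagonal needs 201; the known cells sum to 140, so (3,1) = 61.
The remaining cell in row 1 is (1,1) = 201 − 136 = 65.
Row 3: 61 + 71 + ? = 201, so (3,3) = 69.
Column 1 must total 201; the given cells sum to 126, so (2,1) = 75.
Column 3 must total 201; the given cells sum to 142, so (2,3) = 59.

65 63 73 / 75 67 59 / 61 71 69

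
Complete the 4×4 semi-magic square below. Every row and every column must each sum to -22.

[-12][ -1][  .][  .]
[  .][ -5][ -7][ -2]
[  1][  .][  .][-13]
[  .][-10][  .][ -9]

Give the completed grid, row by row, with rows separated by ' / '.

-12 -1 -11 2 / -8 -5 -7 -2 / 1 -6 -4 -13 / -3 -10 0 -9

Row 2: -5 + (-7) + (-2) + ? = -22, so (2,1) = -8.
Column 1 must total -22; the given cells sum to -19, so (4,1) = -3.
Column 2 must total -22; the given cells sum to -16, so (3,2) = -6.
From column 4, -22 − (-2 + (-13) + (-9)) gives (1,4) = 2.
Row 1 must total -22; the given cells sum to -11, so (1,3) = -11.
From row 3, -22 − (1 + (-6) + (-13)) gives (3,3) = -4.
Row 4: -3 + (-10) + (-9) + ? = -22, so (4,3) = 0.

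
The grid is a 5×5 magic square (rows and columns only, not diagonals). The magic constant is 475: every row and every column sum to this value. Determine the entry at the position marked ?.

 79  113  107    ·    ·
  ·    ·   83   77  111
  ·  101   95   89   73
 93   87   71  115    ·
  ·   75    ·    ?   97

Row 3: 101 + 95 + 89 + 73 + ? = 475, so (3,1) = 117.
Row 4: 93 + 87 + 71 + 115 + ? = 475, so (4,5) = 109.
Column 2: 113 + 101 + 87 + 75 + ? = 475, so (2,2) = 99.
Using column 3: 107 + 83 + 95 + 71 + ? → (5,3) = 475 − 356 = 119.
Column 5 needs 475; the known cells sum to 390, so (1,5) = 85.
Using row 1: 79 + 113 + 107 + 85 + ? → (1,4) = 475 − 384 = 91.
Row 2 needs 475; the known cells sum to 370, so (2,1) = 105.
From column 1, 475 − (79 + 105 + 117 + 93) gives (5,1) = 81.
Using column 4: 91 + 77 + 89 + 115 + ? → (5,4) = 475 − 372 = 103.

103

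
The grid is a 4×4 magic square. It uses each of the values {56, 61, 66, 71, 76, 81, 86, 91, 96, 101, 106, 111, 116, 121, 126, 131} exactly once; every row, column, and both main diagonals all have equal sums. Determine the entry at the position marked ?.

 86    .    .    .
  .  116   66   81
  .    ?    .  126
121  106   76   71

The 16 entries sum to 1496, so each line sums to 1496/4 = 374.
Row 2 needs 374; the known cells sum to 263, so (2,1) = 111.
The remaining cell in column 1 is (3,1) = 374 − 318 = 56.
Column 4: 81 + 126 + 71 + ? = 374, so (1,4) = 96.
The remaining cell in main diagonal is (3,3) = 374 − 273 = 101.
Anti-diagonal needs 374; the known cells sum to 283, so (3,2) = 91.

91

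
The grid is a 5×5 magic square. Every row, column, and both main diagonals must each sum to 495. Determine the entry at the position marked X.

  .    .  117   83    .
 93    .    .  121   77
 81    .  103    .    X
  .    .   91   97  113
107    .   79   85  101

115

Row 5 must total 495; the given cells sum to 372, so (5,2) = 123.
Column 3 must total 495; the given cells sum to 390, so (2,3) = 105.
The remaining cell in column 4 is (3,4) = 495 − 386 = 109.
Row 2 needs 495; the known cells sum to 396, so (2,2) = 99.
Main diagonal needs 495; the known cells sum to 400, so (1,1) = 95.
Column 1: 95 + 93 + 81 + 107 + ? = 495, so (4,1) = 119.
Row 4: 119 + 91 + 97 + 113 + ? = 495, so (4,2) = 75.
From anti-diagonal, 495 − (121 + 103 + 75 + 107) gives (1,5) = 89.
Row 1 needs 495; the known cells sum to 384, so (1,2) = 111.
Column 2 needs 495; the known cells sum to 408, so (3,2) = 87.
Column 5 needs 495; the known cells sum to 380, so (3,5) = 115.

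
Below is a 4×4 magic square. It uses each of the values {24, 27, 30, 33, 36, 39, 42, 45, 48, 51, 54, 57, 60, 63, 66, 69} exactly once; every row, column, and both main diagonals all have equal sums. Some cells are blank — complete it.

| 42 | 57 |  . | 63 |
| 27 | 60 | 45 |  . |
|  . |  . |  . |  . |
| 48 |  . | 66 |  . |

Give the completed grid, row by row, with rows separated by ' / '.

The 16 entries sum to 744, so each line sums to 744/4 = 186.
Row 1: 42 + 57 + 63 + ? = 186, so (1,3) = 24.
From row 2, 186 − (27 + 60 + 45) gives (2,4) = 54.
From column 1, 186 − (42 + 27 + 48) gives (3,1) = 69.
Column 3 must total 186; the given cells sum to 135, so (3,3) = 51.
The remaining cell in main diagonal is (4,4) = 186 − 153 = 33.
Anti-diagonal: 63 + 45 + 48 + ? = 186, so (3,2) = 30.
Row 3 must total 186; the given cells sum to 150, so (3,4) = 36.
From row 4, 186 − (48 + 66 + 33) gives (4,2) = 39.

42 57 24 63 / 27 60 45 54 / 69 30 51 36 / 48 39 66 33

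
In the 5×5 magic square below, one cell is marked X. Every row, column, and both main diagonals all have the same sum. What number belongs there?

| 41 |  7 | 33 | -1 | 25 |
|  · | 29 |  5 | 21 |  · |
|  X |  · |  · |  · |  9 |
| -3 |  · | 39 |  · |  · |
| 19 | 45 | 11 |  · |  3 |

Row 1 is complete and sums to 105; that is the magic constant.
From row 5, 105 − (19 + 45 + 11 + 3) gives (5,4) = 27.
Using column 3: 33 + 5 + 39 + 11 + ? → (3,3) = 105 − 88 = 17.
Main diagonal needs 105; the known cells sum to 90, so (4,4) = 15.
Anti-diagonal: 25 + 21 + 17 + 19 + ? = 105, so (4,2) = 23.
Row 4 needs 105; the known cells sum to 74, so (4,5) = 31.
Column 2: 7 + 29 + 23 + 45 + ? = 105, so (3,2) = 1.
The remaining cell in column 4 is (3,4) = 105 − 62 = 43.
Column 5 must total 105; the given cells sum to 68, so (2,5) = 37.
The remaining cell in row 2 is (2,1) = 105 − 92 = 13.
Using row 3: 1 + 17 + 43 + 9 + ? → (3,1) = 105 − 70 = 35.

35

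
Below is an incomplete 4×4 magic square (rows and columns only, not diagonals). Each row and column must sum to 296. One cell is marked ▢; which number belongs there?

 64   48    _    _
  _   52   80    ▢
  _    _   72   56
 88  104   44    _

Row 4 must total 296; the given cells sum to 236, so (4,4) = 60.
The remaining cell in column 2 is (3,2) = 296 − 204 = 92.
Column 3: 80 + 72 + 44 + ? = 296, so (1,3) = 100.
Using row 1: 64 + 48 + 100 + ? → (1,4) = 296 − 212 = 84.
The remaining cell in row 3 is (3,1) = 296 − 220 = 76.
Column 1: 64 + 76 + 88 + ? = 296, so (2,1) = 68.
From column 4, 296 − (84 + 56 + 60) gives (2,4) = 96.

96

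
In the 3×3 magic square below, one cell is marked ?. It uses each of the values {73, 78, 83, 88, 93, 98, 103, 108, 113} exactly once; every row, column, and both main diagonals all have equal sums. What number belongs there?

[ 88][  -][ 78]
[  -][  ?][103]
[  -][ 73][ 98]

The 9 entries sum to 837, so each line sums to 837/3 = 279.
Row 1 needs 279; the known cells sum to 166, so (1,2) = 113.
Row 3 needs 279; the known cells sum to 171, so (3,1) = 108.
Column 1: 88 + 108 + ? = 279, so (2,1) = 83.
Column 2: 113 + 73 + ? = 279, so (2,2) = 93.

93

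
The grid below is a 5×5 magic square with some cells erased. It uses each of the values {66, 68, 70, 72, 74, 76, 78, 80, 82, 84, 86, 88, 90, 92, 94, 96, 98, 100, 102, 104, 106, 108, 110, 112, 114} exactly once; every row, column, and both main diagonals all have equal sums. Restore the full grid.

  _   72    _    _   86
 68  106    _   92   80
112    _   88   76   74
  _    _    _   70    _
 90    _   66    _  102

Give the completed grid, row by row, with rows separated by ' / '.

The 25 entries sum to 2250, so each line sums to 2250/5 = 450.
From row 2, 450 − (68 + 106 + 92 + 80) gives (2,3) = 104.
The remaining cell in row 3 is (3,2) = 450 − 350 = 100.
The remaining cell in column 5 is (4,5) = 450 − 342 = 108.
The remaining cell in main diagonal is (1,1) = 450 − 366 = 84.
Anti-diagonal: 86 + 92 + 88 + 90 + ? = 450, so (4,2) = 94.
Using column 1: 84 + 68 + 112 + 90 + ? → (4,1) = 450 − 354 = 96.
From column 2, 450 − (72 + 106 + 100 + 94) gives (5,2) = 78.
Row 4 must total 450; the given cells sum to 368, so (4,3) = 82.
The remaining cell in row 5 is (5,4) = 450 − 336 = 114.
The remaining cell in column 3 is (1,3) = 450 − 340 = 110.
Column 4 needs 450; the known cells sum to 352, so (1,4) = 98.

84 72 110 98 86 / 68 106 104 92 80 / 112 100 88 76 74 / 96 94 82 70 108 / 90 78 66 114 102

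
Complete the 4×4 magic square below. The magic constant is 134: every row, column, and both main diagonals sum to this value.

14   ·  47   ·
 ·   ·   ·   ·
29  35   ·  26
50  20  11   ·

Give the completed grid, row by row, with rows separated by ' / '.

Row 3: 29 + 35 + 26 + ? = 134, so (3,3) = 44.
Row 4 needs 134; the known cells sum to 81, so (4,4) = 53.
Column 1: 14 + 29 + 50 + ? = 134, so (2,1) = 41.
From column 3, 134 − (47 + 44 + 11) gives (2,3) = 32.
Main diagonal: 14 + 44 + 53 + ? = 134, so (2,2) = 23.
The remaining cell in anti-diagonal is (1,4) = 134 − 117 = 17.
From row 1, 134 − (14 + 47 + 17) gives (1,2) = 56.
Using row 2: 41 + 23 + 32 + ? → (2,4) = 134 − 96 = 38.

14 56 47 17 / 41 23 32 38 / 29 35 44 26 / 50 20 11 53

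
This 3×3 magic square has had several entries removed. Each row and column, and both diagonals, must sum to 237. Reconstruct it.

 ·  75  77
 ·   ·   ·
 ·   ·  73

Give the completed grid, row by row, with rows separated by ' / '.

From row 1, 237 − (75 + 77) gives (1,1) = 85.
Column 3: 77 + 73 + ? = 237, so (2,3) = 87.
From main diagonal, 237 − (85 + 73) gives (2,2) = 79.
The remaining cell in anti-diagonal is (3,1) = 237 − 156 = 81.
Row 2: 79 + 87 + ? = 237, so (2,1) = 71.
Row 3 needs 237; the known cells sum to 154, so (3,2) = 83.

85 75 77 / 71 79 87 / 81 83 73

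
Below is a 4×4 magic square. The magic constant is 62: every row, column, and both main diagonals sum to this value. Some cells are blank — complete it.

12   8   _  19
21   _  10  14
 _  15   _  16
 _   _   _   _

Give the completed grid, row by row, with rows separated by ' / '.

Row 1: 12 + 8 + 19 + ? = 62, so (1,3) = 23.
Row 2 must total 62; the given cells sum to 45, so (2,2) = 17.
Column 2: 8 + 17 + 15 + ? = 62, so (4,2) = 22.
Using column 4: 19 + 14 + 16 + ? → (4,4) = 62 − 49 = 13.
Main diagonal needs 62; the known cells sum to 42, so (3,3) = 20.
Anti-diagonal must total 62; the given cells sum to 44, so (4,1) = 18.
Row 3 needs 62; the known cells sum to 51, so (3,1) = 11.
Row 4 must total 62; the given cells sum to 53, so (4,3) = 9.

12 8 23 19 / 21 17 10 14 / 11 15 20 16 / 18 22 9 13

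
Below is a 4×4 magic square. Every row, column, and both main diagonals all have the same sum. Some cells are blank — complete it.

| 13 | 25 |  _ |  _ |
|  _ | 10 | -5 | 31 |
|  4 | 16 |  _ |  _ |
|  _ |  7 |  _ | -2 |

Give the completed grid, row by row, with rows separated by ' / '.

13 25 -8 28 / 22 10 -5 31 / 4 16 37 1 / 19 7 34 -2

Column 2 is already complete: 25 + 10 + 16 + 7 = 58, so that is the magic constant.
Using row 2: 10 + (-5) + 31 + ? → (2,1) = 58 − 36 = 22.
Column 1 needs 58; the known cells sum to 39, so (4,1) = 19.
Main diagonal needs 58; the known cells sum to 21, so (3,3) = 37.
Anti-diagonal: -5 + 16 + 19 + ? = 58, so (1,4) = 28.
Row 1 needs 58; the known cells sum to 66, so (1,3) = -8.
The remaining cell in row 3 is (3,4) = 58 − 57 = 1.
From row 4, 58 − (19 + 7 + (-2)) gives (4,3) = 34.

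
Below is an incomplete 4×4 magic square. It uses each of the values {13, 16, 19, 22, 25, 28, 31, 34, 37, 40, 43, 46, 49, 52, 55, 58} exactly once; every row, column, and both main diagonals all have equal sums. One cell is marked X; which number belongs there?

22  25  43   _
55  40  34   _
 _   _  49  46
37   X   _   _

The 16 entries sum to 568, so each line sums to 568/4 = 142.
The remaining cell in row 1 is (1,4) = 142 − 90 = 52.
The remaining cell in row 2 is (2,4) = 142 − 129 = 13.
From column 1, 142 − (22 + 55 + 37) gives (3,1) = 28.
Column 3: 43 + 34 + 49 + ? = 142, so (4,3) = 16.
Column 4 needs 142; the known cells sum to 111, so (4,4) = 31.
Anti-diagonal: 52 + 34 + 37 + ? = 142, so (3,2) = 19.
Using row 4: 37 + 16 + 31 + ? → (4,2) = 142 − 84 = 58.

58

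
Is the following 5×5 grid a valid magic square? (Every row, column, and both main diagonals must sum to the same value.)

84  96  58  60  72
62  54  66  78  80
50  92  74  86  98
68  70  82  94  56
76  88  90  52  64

No — row 3 sums to 400 but column 5 sums to 370.

Row 1: 84 + 96 + 58 + 60 + 72 = 370.
Row 2: 62 + 54 + 66 + 78 + 80 = 340.
Row 3: 50 + 92 + 74 + 86 + 98 = 400.
Row 4: 68 + 70 + 82 + 94 + 56 = 370.
Row 5: 76 + 88 + 90 + 52 + 64 = 370.
Column 1: 84 + 62 + 50 + 68 + 76 = 340.
Column 2: 96 + 54 + 92 + 70 + 88 = 400.
Column 3: 58 + 66 + 74 + 82 + 90 = 370.
Column 4: 60 + 78 + 86 + 94 + 52 = 370.
Column 5: 72 + 80 + 98 + 56 + 64 = 370.
Main diagonal: 84 + 54 + 74 + 94 + 64 = 370.
Anti-diagonal: 72 + 78 + 74 + 70 + 76 = 370.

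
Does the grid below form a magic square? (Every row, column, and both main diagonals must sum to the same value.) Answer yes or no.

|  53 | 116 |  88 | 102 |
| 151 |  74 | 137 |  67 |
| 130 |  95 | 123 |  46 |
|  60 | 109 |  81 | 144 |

Row 1: 53 + 116 + 88 + 102 = 359.
Row 2: 151 + 74 + 137 + 67 = 429.
Row 3: 130 + 95 + 123 + 46 = 394.
Row 4: 60 + 109 + 81 + 144 = 394.
Column 1: 53 + 151 + 130 + 60 = 394.
Column 2: 116 + 74 + 95 + 109 = 394.
Column 3: 88 + 137 + 123 + 81 = 429.
Column 4: 102 + 67 + 46 + 144 = 359.
Main diagonal: 53 + 74 + 123 + 144 = 394.
Anti-diagonal: 102 + 137 + 95 + 60 = 394.

No — column 2 sums to 394 but row 1 sums to 359.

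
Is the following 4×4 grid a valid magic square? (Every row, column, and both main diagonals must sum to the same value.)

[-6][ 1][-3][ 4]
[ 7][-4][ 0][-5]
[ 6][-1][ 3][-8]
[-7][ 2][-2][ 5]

No — column 2 sums to -2 but column 4 sums to -4.

Row 1: -6 + 1 + (-3) + 4 = -4.
Row 2: 7 + (-4) + 0 + (-5) = -2.
Row 3: 6 + (-1) + 3 + (-8) = 0.
Row 4: -7 + 2 + (-2) + 5 = -2.
Column 1: -6 + 7 + 6 + (-7) = 0.
Column 2: 1 + (-4) + (-1) + 2 = -2.
Column 3: -3 + 0 + 3 + (-2) = -2.
Column 4: 4 + (-5) + (-8) + 5 = -4.
Main diagonal: -6 + (-4) + 3 + 5 = -2.
Anti-diagonal: 4 + 0 + (-1) + (-7) = -4.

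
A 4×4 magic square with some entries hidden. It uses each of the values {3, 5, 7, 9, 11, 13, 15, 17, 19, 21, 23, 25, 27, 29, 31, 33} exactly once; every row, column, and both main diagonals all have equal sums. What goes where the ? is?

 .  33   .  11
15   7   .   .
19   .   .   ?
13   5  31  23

The 16 entries sum to 288, so each line sums to 288/4 = 72.
Using column 1: 15 + 19 + 13 + ? → (1,1) = 72 − 47 = 25.
Column 2 needs 72; the known cells sum to 45, so (3,2) = 27.
Main diagonal: 25 + 7 + 23 + ? = 72, so (3,3) = 17.
Using anti-diagonal: 11 + 27 + 13 + ? → (2,3) = 72 − 51 = 21.
Using row 1: 25 + 33 + 11 + ? → (1,3) = 72 − 69 = 3.
The remaining cell in row 2 is (2,4) = 72 − 43 = 29.
From row 3, 72 − (19 + 27 + 17) gives (3,4) = 9.

9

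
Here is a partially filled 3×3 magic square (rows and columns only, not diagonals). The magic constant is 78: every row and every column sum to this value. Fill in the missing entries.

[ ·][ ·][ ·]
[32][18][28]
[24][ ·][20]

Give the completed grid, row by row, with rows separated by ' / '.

Row 3: 24 + 20 + ? = 78, so (3,2) = 34.
Column 1: 32 + 24 + ? = 78, so (1,1) = 22.
The remaining cell in column 2 is (1,2) = 78 − 52 = 26.
Column 3: 28 + 20 + ? = 78, so (1,3) = 30.

22 26 30 / 32 18 28 / 24 34 20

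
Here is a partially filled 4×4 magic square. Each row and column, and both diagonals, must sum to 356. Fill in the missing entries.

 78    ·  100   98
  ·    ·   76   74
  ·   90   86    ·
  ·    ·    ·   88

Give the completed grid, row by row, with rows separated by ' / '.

78 80 100 98 / 102 104 76 74 / 84 90 86 96 / 92 82 94 88

From row 1, 356 − (78 + 100 + 98) gives (1,2) = 80.
Using column 3: 100 + 76 + 86 + ? → (4,3) = 356 − 262 = 94.
The remaining cell in column 4 is (3,4) = 356 − 260 = 96.
Using main diagonal: 78 + 86 + 88 + ? → (2,2) = 356 − 252 = 104.
Anti-diagonal: 98 + 76 + 90 + ? = 356, so (4,1) = 92.
Row 2 must total 356; the given cells sum to 254, so (2,1) = 102.
Row 3: 90 + 86 + 96 + ? = 356, so (3,1) = 84.
Using row 4: 92 + 94 + 88 + ? → (4,2) = 356 − 274 = 82.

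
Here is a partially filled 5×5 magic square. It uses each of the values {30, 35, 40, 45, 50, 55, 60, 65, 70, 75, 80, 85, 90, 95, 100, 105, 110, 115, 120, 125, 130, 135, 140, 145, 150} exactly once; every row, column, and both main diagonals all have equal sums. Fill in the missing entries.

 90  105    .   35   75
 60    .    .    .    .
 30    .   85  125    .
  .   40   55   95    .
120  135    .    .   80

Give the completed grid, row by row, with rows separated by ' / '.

90 105 145 35 75 / 60 100 115 130 45 / 30 70 85 125 140 / 150 40 55 95 110 / 120 135 50 65 80

The 25 entries sum to 2250, so each line sums to 2250/5 = 450.
Row 1: 90 + 105 + 35 + 75 + ? = 450, so (1,3) = 145.
Column 1 needs 450; the known cells sum to 300, so (4,1) = 150.
Main diagonal must total 450; the given cells sum to 350, so (2,2) = 100.
Using anti-diagonal: 75 + 85 + 40 + 120 + ? → (2,4) = 450 − 320 = 130.
Using row 4: 150 + 40 + 55 + 95 + ? → (4,5) = 450 − 340 = 110.
Column 2: 105 + 100 + 40 + 135 + ? = 450, so (3,2) = 70.
From column 4, 450 − (35 + 130 + 125 + 95) gives (5,4) = 65.
Row 3 must total 450; the given cells sum to 310, so (3,5) = 140.
Row 5 must total 450; the given cells sum to 400, so (5,3) = 50.
Column 3: 145 + 85 + 55 + 50 + ? = 450, so (2,3) = 115.
Column 5 needs 450; the known cells sum to 405, so (2,5) = 45.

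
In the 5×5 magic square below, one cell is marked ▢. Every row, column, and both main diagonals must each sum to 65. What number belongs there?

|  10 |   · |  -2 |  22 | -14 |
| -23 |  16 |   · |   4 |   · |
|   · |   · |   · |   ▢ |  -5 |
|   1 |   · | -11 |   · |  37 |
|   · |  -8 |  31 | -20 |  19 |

46

Using row 1: 10 + (-2) + 22 + (-14) + ? → (1,2) = 65 − 16 = 49.
Row 5 must total 65; the given cells sum to 22, so (5,1) = 43.
The remaining cell in column 1 is (3,1) = 65 − 31 = 34.
The remaining cell in column 5 is (2,5) = 65 − 37 = 28.
Using row 2: -23 + 16 + 4 + 28 + ? → (2,3) = 65 − 25 = 40.
Column 3: -2 + 40 + (-11) + 31 + ? = 65, so (3,3) = 7.
From main diagonal, 65 − (10 + 16 + 7 + 19) gives (4,4) = 13.
Using anti-diagonal: -14 + 4 + 7 + 43 + ? → (4,2) = 65 − 40 = 25.
Column 2 must total 65; the given cells sum to 82, so (3,2) = -17.
Column 4 must total 65; the given cells sum to 19, so (3,4) = 46.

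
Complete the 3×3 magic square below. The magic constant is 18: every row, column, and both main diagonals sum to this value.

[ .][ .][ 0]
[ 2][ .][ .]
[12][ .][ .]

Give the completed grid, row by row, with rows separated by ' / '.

4 14 0 / 2 6 10 / 12 -2 8

The remaining cell in column 1 is (1,1) = 18 − 14 = 4.
Anti-diagonal: 0 + 12 + ? = 18, so (2,2) = 6.
Row 1 needs 18; the known cells sum to 4, so (1,2) = 14.
Using row 2: 2 + 6 + ? → (2,3) = 18 − 8 = 10.
Using column 2: 14 + 6 + ? → (3,2) = 18 − 20 = -2.
Column 3: 0 + 10 + ? = 18, so (3,3) = 8.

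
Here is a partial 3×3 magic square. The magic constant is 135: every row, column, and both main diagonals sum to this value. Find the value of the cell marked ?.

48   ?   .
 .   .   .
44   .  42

41

Using row 3: 44 + 42 + ? → (3,2) = 135 − 86 = 49.
Column 1 needs 135; the known cells sum to 92, so (2,1) = 43.
The remaining cell in main diagonal is (2,2) = 135 − 90 = 45.
Anti-diagonal: 45 + 44 + ? = 135, so (1,3) = 46.
Row 1 needs 135; the known cells sum to 94, so (1,2) = 41.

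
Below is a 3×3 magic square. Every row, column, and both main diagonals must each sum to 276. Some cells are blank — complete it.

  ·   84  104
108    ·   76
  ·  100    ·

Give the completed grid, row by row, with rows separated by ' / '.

88 84 104 / 108 92 76 / 80 100 96

The remaining cell in row 1 is (1,1) = 276 − 188 = 88.
Using row 2: 108 + 76 + ? → (2,2) = 276 − 184 = 92.
Column 1 must total 276; the given cells sum to 196, so (3,1) = 80.
Column 3: 104 + 76 + ? = 276, so (3,3) = 96.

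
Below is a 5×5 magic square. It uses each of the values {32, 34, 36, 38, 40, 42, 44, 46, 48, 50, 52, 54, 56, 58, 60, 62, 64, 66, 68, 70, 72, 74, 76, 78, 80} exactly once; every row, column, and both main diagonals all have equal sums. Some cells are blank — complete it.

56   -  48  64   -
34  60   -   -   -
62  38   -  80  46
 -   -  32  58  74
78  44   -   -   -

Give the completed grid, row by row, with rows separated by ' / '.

The 25 entries sum to 1400, so each line sums to 1400/5 = 280.
Row 3: 62 + 38 + 80 + 46 + ? = 280, so (3,3) = 54.
From column 1, 280 − (56 + 34 + 62 + 78) gives (4,1) = 50.
From main diagonal, 280 − (56 + 60 + 54 + 58) gives (5,5) = 52.
The remaining cell in row 4 is (4,2) = 280 − 214 = 66.
Column 2 must total 280; the given cells sum to 208, so (1,2) = 72.
Row 1 must total 280; the given cells sum to 240, so (1,5) = 40.
Using column 5: 40 + 46 + 74 + 52 + ? → (2,5) = 280 − 212 = 68.
Anti-diagonal must total 280; the given cells sum to 238, so (2,4) = 42.
Row 2 needs 280; the known cells sum to 204, so (2,3) = 76.
From column 3, 280 − (48 + 76 + 54 + 32) gives (5,3) = 70.
Column 4 must total 280; the given cells sum to 244, so (5,4) = 36.

56 72 48 64 40 / 34 60 76 42 68 / 62 38 54 80 46 / 50 66 32 58 74 / 78 44 70 36 52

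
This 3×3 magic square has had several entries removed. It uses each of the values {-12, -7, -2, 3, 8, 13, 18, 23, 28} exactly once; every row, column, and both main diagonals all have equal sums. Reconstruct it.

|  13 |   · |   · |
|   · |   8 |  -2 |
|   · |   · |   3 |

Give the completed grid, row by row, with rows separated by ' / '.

The 9 entries sum to 72, so each line sums to 72/3 = 24.
Row 2 needs 24; the known cells sum to 6, so (2,1) = 18.
The remaining cell in column 1 is (3,1) = 24 − 31 = -7.
Using column 3: -2 + 3 + ? → (1,3) = 24 − 1 = 23.
Row 1 must total 24; the given cells sum to 36, so (1,2) = -12.
The remaining cell in row 3 is (3,2) = 24 − (-4) = 28.

13 -12 23 / 18 8 -2 / -7 28 3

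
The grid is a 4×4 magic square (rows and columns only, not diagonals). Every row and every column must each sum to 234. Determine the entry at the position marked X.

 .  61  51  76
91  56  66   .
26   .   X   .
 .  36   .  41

The remaining cell in row 1 is (1,1) = 234 − 188 = 46.
Row 2: 91 + 56 + 66 + ? = 234, so (2,4) = 21.
Using column 1: 46 + 91 + 26 + ? → (4,1) = 234 − 163 = 71.
From column 2, 234 − (61 + 56 + 36) gives (3,2) = 81.
The remaining cell in column 4 is (3,4) = 234 − 138 = 96.
Row 3: 26 + 81 + 96 + ? = 234, so (3,3) = 31.

31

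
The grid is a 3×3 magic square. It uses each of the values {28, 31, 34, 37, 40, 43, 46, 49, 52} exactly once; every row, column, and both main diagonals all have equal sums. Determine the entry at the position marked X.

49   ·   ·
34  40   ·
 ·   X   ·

The 9 entries sum to 360, so each line sums to 360/3 = 120.
From row 2, 120 − (34 + 40) gives (2,3) = 46.
From column 1, 120 − (49 + 34) gives (3,1) = 37.
Main diagonal needs 120; the known cells sum to 89, so (3,3) = 31.
The remaining cell in anti-diagonal is (1,3) = 120 − 77 = 43.
Row 1 needs 120; the known cells sum to 92, so (1,2) = 28.
Row 3 needs 120; the known cells sum to 68, so (3,2) = 52.

52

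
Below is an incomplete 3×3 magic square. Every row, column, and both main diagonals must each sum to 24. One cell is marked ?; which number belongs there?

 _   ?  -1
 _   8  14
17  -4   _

20

The remaining cell in row 2 is (2,1) = 24 − 22 = 2.
Using row 3: 17 + (-4) + ? → (3,3) = 24 − 13 = 11.
Column 1 must total 24; the given cells sum to 19, so (1,1) = 5.
The remaining cell in column 2 is (1,2) = 24 − 4 = 20.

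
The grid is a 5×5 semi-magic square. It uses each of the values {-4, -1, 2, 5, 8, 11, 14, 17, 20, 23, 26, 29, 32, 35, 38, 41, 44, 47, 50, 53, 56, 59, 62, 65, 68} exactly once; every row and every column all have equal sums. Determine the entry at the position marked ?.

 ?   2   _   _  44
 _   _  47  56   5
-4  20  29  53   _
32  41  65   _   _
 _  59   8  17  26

68

The 25 entries sum to 800, so each line sums to 800/5 = 160.
Row 3: -4 + 20 + 29 + 53 + ? = 160, so (3,5) = 62.
Row 5 must total 160; the given cells sum to 110, so (5,1) = 50.
From column 2, 160 − (2 + 20 + 41 + 59) gives (2,2) = 38.
The remaining cell in column 3 is (1,3) = 160 − 149 = 11.
Column 5: 44 + 5 + 62 + 26 + ? = 160, so (4,5) = 23.
Row 2 must total 160; the given cells sum to 146, so (2,1) = 14.
Using row 4: 32 + 41 + 65 + 23 + ? → (4,4) = 160 − 161 = -1.
Column 1: 14 + (-4) + 32 + 50 + ? = 160, so (1,1) = 68.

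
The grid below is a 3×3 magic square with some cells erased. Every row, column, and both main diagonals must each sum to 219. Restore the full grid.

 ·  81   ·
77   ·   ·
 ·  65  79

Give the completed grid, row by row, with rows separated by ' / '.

67 81 71 / 77 73 69 / 75 65 79

Using row 3: 65 + 79 + ? → (3,1) = 219 − 144 = 75.
Column 1 must total 219; the given cells sum to 152, so (1,1) = 67.
Column 2: 81 + 65 + ? = 219, so (2,2) = 73.
Anti-diagonal must total 219; the given cells sum to 148, so (1,3) = 71.
The remaining cell in row 2 is (2,3) = 219 − 150 = 69.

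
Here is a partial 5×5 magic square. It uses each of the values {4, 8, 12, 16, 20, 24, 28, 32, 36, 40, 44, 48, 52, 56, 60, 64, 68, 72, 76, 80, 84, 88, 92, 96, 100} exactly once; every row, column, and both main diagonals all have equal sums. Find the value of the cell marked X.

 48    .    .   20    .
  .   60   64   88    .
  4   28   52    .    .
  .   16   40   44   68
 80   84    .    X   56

32

The 25 entries sum to 1300, so each line sums to 1300/5 = 260.
Row 4: 16 + 40 + 44 + 68 + ? = 260, so (4,1) = 92.
The remaining cell in column 1 is (2,1) = 260 − 224 = 36.
Using column 2: 60 + 28 + 16 + 84 + ? → (1,2) = 260 − 188 = 72.
The remaining cell in anti-diagonal is (1,5) = 260 − 236 = 24.
Row 1: 48 + 72 + 20 + 24 + ? = 260, so (1,3) = 96.
Row 2 must total 260; the given cells sum to 248, so (2,5) = 12.
From column 3, 260 − (96 + 64 + 52 + 40) gives (5,3) = 8.
Column 5: 24 + 12 + 68 + 56 + ? = 260, so (3,5) = 100.
Using row 3: 4 + 28 + 52 + 100 + ? → (3,4) = 260 − 184 = 76.
Row 5 needs 260; the known cells sum to 228, so (5,4) = 32.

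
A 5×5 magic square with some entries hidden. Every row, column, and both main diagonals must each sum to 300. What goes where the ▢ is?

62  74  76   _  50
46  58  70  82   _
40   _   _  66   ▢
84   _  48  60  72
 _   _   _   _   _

78

Row 1: 62 + 74 + 76 + 50 + ? = 300, so (1,4) = 38.
From row 2, 300 − (46 + 58 + 70 + 82) gives (2,5) = 44.
The remaining cell in row 4 is (4,2) = 300 − 264 = 36.
Column 1: 62 + 46 + 40 + 84 + ? = 300, so (5,1) = 68.
Column 4 must total 300; the given cells sum to 246, so (5,4) = 54.
The remaining cell in anti-diagonal is (3,3) = 300 − 236 = 64.
From column 3, 300 − (76 + 70 + 64 + 48) gives (5,3) = 42.
The remaining cell in main diagonal is (5,5) = 300 − 244 = 56.
Row 5 must total 300; the given cells sum to 220, so (5,2) = 80.
From column 2, 300 − (74 + 58 + 36 + 80) gives (3,2) = 52.
From column 5, 300 − (50 + 44 + 72 + 56) gives (3,5) = 78.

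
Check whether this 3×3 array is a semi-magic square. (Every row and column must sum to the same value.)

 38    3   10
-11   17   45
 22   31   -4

Row 1: 38 + 3 + 10 = 51.
Row 2: -11 + 17 + 45 = 51.
Row 3: 22 + 31 + (-4) = 49.
Column 1: 38 + (-11) + 22 = 49.
Column 2: 3 + 17 + 31 = 51.
Column 3: 10 + 45 + (-4) = 51.

No — row 1 sums to 51 but row 3 sums to 49.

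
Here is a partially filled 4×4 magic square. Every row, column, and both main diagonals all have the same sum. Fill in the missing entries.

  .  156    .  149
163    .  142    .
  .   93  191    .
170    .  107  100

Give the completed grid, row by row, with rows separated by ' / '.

Anti-diagonal is already complete: 149 + 142 + 93 + 170 = 554, so that is the magic constant.
Row 4: 170 + 107 + 100 + ? = 554, so (4,2) = 177.
Column 2 must total 554; the given cells sum to 426, so (2,2) = 128.
Using column 3: 142 + 191 + 107 + ? → (1,3) = 554 − 440 = 114.
Main diagonal needs 554; the known cells sum to 419, so (1,1) = 135.
Using row 2: 163 + 128 + 142 + ? → (2,4) = 554 − 433 = 121.
Column 1: 135 + 163 + 170 + ? = 554, so (3,1) = 86.
Using column 4: 149 + 121 + 100 + ? → (3,4) = 554 − 370 = 184.

135 156 114 149 / 163 128 142 121 / 86 93 191 184 / 170 177 107 100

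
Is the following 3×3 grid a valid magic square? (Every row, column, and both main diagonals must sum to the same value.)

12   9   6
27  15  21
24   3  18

No — main diagonal sums to 45 but row 2 sums to 63.

Row 1: 12 + 9 + 6 = 27.
Row 2: 27 + 15 + 21 = 63.
Row 3: 24 + 3 + 18 = 45.
Column 1: 12 + 27 + 24 = 63.
Column 2: 9 + 15 + 3 = 27.
Column 3: 6 + 21 + 18 = 45.
Main diagonal: 12 + 15 + 18 = 45.
Anti-diagonal: 6 + 15 + 24 = 45.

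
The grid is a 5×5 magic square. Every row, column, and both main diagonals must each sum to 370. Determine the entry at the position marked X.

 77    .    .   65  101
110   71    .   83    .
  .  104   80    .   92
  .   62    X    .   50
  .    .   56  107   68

98

Using column 5: 101 + 92 + 50 + 68 + ? → (2,5) = 370 − 311 = 59.
Using main diagonal: 77 + 71 + 80 + 68 + ? → (4,4) = 370 − 296 = 74.
The remaining cell in anti-diagonal is (5,1) = 370 − 326 = 44.
Row 2 needs 370; the known cells sum to 323, so (2,3) = 47.
Row 5 must total 370; the given cells sum to 275, so (5,2) = 95.
Column 2 needs 370; the known cells sum to 332, so (1,2) = 38.
Column 4 needs 370; the known cells sum to 329, so (3,4) = 41.
From row 1, 370 − (77 + 38 + 65 + 101) gives (1,3) = 89.
The remaining cell in row 3 is (3,1) = 370 − 317 = 53.
Using column 1: 77 + 110 + 53 + 44 + ? → (4,1) = 370 − 284 = 86.
Column 3 must total 370; the given cells sum to 272, so (4,3) = 98.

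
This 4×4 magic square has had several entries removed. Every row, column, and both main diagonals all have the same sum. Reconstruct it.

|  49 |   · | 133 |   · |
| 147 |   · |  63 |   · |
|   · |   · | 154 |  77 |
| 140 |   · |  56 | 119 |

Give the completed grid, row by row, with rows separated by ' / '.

49 126 133 98 / 147 84 63 112 / 70 105 154 77 / 140 91 56 119

Column 3 is already complete: 133 + 63 + 154 + 56 = 406, so that is the magic constant.
The remaining cell in row 4 is (4,2) = 406 − 315 = 91.
Using column 1: 49 + 147 + 140 + ? → (3,1) = 406 − 336 = 70.
Main diagonal must total 406; the given cells sum to 322, so (2,2) = 84.
Row 2 must total 406; the given cells sum to 294, so (2,4) = 112.
Row 3: 70 + 154 + 77 + ? = 406, so (3,2) = 105.
Column 2: 84 + 105 + 91 + ? = 406, so (1,2) = 126.
Column 4 must total 406; the given cells sum to 308, so (1,4) = 98.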